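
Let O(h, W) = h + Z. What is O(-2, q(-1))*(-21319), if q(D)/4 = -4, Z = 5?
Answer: -63957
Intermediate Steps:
q(D) = -16 (q(D) = 4*(-4) = -16)
O(h, W) = 5 + h (O(h, W) = h + 5 = 5 + h)
O(-2, q(-1))*(-21319) = (5 - 2)*(-21319) = 3*(-21319) = -63957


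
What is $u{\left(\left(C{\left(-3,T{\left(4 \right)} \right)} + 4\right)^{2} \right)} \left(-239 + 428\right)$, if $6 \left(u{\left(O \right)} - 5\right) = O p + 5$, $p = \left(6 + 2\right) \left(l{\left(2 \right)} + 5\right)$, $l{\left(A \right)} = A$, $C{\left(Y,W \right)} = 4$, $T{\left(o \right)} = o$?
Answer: $\frac{227997}{2} \approx 1.14 \cdot 10^{5}$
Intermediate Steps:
$p = 56$ ($p = \left(6 + 2\right) \left(2 + 5\right) = 8 \cdot 7 = 56$)
$u{\left(O \right)} = \frac{35}{6} + \frac{28 O}{3}$ ($u{\left(O \right)} = 5 + \frac{O 56 + 5}{6} = 5 + \frac{56 O + 5}{6} = 5 + \frac{5 + 56 O}{6} = 5 + \left(\frac{5}{6} + \frac{28 O}{3}\right) = \frac{35}{6} + \frac{28 O}{3}$)
$u{\left(\left(C{\left(-3,T{\left(4 \right)} \right)} + 4\right)^{2} \right)} \left(-239 + 428\right) = \left(\frac{35}{6} + \frac{28 \left(4 + 4\right)^{2}}{3}\right) \left(-239 + 428\right) = \left(\frac{35}{6} + \frac{28 \cdot 8^{2}}{3}\right) 189 = \left(\frac{35}{6} + \frac{28}{3} \cdot 64\right) 189 = \left(\frac{35}{6} + \frac{1792}{3}\right) 189 = \frac{3619}{6} \cdot 189 = \frac{227997}{2}$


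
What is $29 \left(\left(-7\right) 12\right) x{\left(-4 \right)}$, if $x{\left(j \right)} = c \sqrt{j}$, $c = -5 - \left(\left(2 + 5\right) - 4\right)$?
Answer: $38976 i \approx 38976.0 i$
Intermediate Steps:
$c = -8$ ($c = -5 - \left(7 - 4\right) = -5 - 3 = -8$)
$x{\left(j \right)} = - 8 \sqrt{j}$
$29 \left(\left(-7\right) 12\right) x{\left(-4 \right)} = 29 \left(\left(-7\right) 12\right) \left(- 8 \sqrt{-4}\right) = 29 \left(-84\right) \left(- 8 \cdot 2 i\right) = - 2436 \left(- 16 i\right) = 38976 i$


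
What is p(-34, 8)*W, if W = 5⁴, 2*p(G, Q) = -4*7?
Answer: -8750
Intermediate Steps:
p(G, Q) = -14 (p(G, Q) = (-4*7)/2 = (½)*(-28) = -14)
W = 625
p(-34, 8)*W = -14*625 = -8750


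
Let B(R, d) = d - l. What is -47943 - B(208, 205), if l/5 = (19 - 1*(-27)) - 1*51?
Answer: -48173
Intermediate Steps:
l = -25 (l = 5*((19 - 1*(-27)) - 1*51) = 5*((19 + 27) - 51) = 5*(46 - 51) = 5*(-5) = -25)
B(R, d) = 25 + d (B(R, d) = d - 1*(-25) = d + 25 = 25 + d)
-47943 - B(208, 205) = -47943 - (25 + 205) = -47943 - 1*230 = -47943 - 230 = -48173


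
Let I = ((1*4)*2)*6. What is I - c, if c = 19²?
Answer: -313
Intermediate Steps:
c = 361
I = 48 (I = (4*2)*6 = 8*6 = 48)
I - c = 48 - 1*361 = 48 - 361 = -313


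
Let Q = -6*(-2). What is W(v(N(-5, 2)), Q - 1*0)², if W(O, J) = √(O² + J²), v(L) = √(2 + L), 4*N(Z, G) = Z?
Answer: 579/4 ≈ 144.75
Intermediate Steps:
Q = 12 (Q = -1*(-12) = 12)
N(Z, G) = Z/4
W(O, J) = √(J² + O²)
W(v(N(-5, 2)), Q - 1*0)² = (√((12 - 1*0)² + (√(2 + (¼)*(-5)))²))² = (√((12 + 0)² + (√(2 - 5/4))²))² = (√(12² + (√(¾))²))² = (√(144 + (√3/2)²))² = (√(144 + ¾))² = (√(579/4))² = (√579/2)² = 579/4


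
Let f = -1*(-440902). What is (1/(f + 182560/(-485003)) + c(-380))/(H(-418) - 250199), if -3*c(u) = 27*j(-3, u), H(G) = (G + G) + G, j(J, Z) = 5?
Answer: 9622736971567/53770360037042138 ≈ 0.00017896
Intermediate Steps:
H(G) = 3*G (H(G) = 2*G + G = 3*G)
f = 440902
c(u) = -45 (c(u) = -9*5 = -⅓*135 = -45)
(1/(f + 182560/(-485003)) + c(-380))/(H(-418) - 250199) = (1/(440902 + 182560/(-485003)) - 45)/(3*(-418) - 250199) = (1/(440902 + 182560*(-1/485003)) - 45)/(-1254 - 250199) = (1/(440902 - 182560/485003) - 45)/(-251453) = (1/(213838610146/485003) - 45)*(-1/251453) = (485003/213838610146 - 45)*(-1/251453) = -9622736971567/213838610146*(-1/251453) = 9622736971567/53770360037042138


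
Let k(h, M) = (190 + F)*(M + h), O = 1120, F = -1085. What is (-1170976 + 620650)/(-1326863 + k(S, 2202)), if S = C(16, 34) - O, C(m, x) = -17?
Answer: 275163/1140019 ≈ 0.24137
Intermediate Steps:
S = -1137 (S = -17 - 1*1120 = -17 - 1120 = -1137)
k(h, M) = -895*M - 895*h (k(h, M) = (190 - 1085)*(M + h) = -895*(M + h) = -895*M - 895*h)
(-1170976 + 620650)/(-1326863 + k(S, 2202)) = (-1170976 + 620650)/(-1326863 + (-895*2202 - 895*(-1137))) = -550326/(-1326863 + (-1970790 + 1017615)) = -550326/(-1326863 - 953175) = -550326/(-2280038) = -550326*(-1/2280038) = 275163/1140019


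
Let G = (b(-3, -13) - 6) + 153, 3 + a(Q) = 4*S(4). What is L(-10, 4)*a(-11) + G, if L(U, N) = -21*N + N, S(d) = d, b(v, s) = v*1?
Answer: -896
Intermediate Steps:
b(v, s) = v
L(U, N) = -20*N
a(Q) = 13 (a(Q) = -3 + 4*4 = -3 + 16 = 13)
G = 144 (G = (-3 - 6) + 153 = -9 + 153 = 144)
L(-10, 4)*a(-11) + G = -20*4*13 + 144 = -80*13 + 144 = -1040 + 144 = -896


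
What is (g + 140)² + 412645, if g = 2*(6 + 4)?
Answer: 438245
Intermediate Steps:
g = 20 (g = 2*10 = 20)
(g + 140)² + 412645 = (20 + 140)² + 412645 = 160² + 412645 = 25600 + 412645 = 438245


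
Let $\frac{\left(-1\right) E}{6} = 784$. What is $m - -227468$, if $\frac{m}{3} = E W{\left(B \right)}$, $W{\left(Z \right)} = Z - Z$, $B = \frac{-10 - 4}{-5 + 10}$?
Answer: $227468$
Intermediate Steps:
$B = - \frac{14}{5} \approx -2.8$
$W{\left(Z \right)} = 0$
$E = -4704$ ($E = \left(-6\right) 784 = -4704$)
$m = 0$ ($m = 3 \left(\left(-4704\right) 0\right) = 3 \cdot 0 = 0$)
$m - -227468 = 0 - -227468 = 0 + 227468 = 227468$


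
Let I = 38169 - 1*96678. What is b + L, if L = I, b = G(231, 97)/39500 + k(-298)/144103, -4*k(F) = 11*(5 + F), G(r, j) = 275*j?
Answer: -6660667201837/113841370 ≈ -58508.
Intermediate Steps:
I = -58509 (I = 38169 - 96678 = -58509)
k(F) = -55/4 - 11*F/4 (k(F) = -11*(5 + F)/4 = -(55 + 11*F)/4 = -55/4 - 11*F/4)
b = 77515493/113841370 (b = (275*97)/39500 + (-55/4 - 11/4*(-298))/144103 = 26675*(1/39500) + (-55/4 + 1639/2)*(1/144103) = 1067/1580 + (3223/4)*(1/144103) = 1067/1580 + 3223/576412 = 77515493/113841370 ≈ 0.68091)
L = -58509
b + L = 77515493/113841370 - 58509 = -6660667201837/113841370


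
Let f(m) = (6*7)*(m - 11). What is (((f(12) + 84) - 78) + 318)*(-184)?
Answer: -67344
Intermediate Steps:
f(m) = -462 + 42*m (f(m) = 42*(-11 + m) = -462 + 42*m)
(((f(12) + 84) - 78) + 318)*(-184) = ((((-462 + 42*12) + 84) - 78) + 318)*(-184) = ((((-462 + 504) + 84) - 78) + 318)*(-184) = (((42 + 84) - 78) + 318)*(-184) = ((126 - 78) + 318)*(-184) = (48 + 318)*(-184) = 366*(-184) = -67344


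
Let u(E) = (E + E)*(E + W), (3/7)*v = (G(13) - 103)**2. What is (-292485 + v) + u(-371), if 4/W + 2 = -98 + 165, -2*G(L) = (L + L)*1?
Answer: 2758991/195 ≈ 14149.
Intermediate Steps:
G(L) = -L (G(L) = -(L + L)/2 = -2*L/2 = -L)
W = 4/65 (W = 4/(-2 + (-98 + 165)) = 4/(-2 + 67) = 4/65 ≈ 0.061538)
v = 94192/3 (v = 7*(-1*13 - 103)**2/3 = 7*(-13 - 103)**2/3 = (7/3)*(-116)**2 = (7/3)*13456 = 94192/3 ≈ 31397.)
u(E) = 2*E*(4/65 + E) (u(E) = (E + E)*(E + 4/65) = (2*E)*(4/65 + E) = 2*E*(4/65 + E))
(-292485 + v) + u(-371) = (-292485 + 94192/3) + (2/65)*(-371)*(4 + 65*(-371)) = -783263/3 + (2/65)*(-371)*(4 - 24115) = -783263/3 + (2/65)*(-371)*(-24111) = -783263/3 + 17890362/65 = 2758991/195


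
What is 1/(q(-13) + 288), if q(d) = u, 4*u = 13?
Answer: 4/1165 ≈ 0.0034335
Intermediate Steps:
u = 13/4 (u = (¼)*13 = 13/4 ≈ 3.2500)
q(d) = 13/4
1/(q(-13) + 288) = 1/(13/4 + 288) = 1/(1165/4) = 4/1165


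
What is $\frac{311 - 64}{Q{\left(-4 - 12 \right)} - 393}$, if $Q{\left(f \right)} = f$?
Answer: $- \frac{247}{409} \approx -0.60391$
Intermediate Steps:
$\frac{311 - 64}{Q{\left(-4 - 12 \right)} - 393} = \frac{311 - 64}{\left(-4 - 12\right) - 393} = \frac{247}{\left(-4 - 12\right) - 393} = \frac{247}{-16 - 393} = \frac{247}{-409} = 247 \left(- \frac{1}{409}\right) = - \frac{247}{409}$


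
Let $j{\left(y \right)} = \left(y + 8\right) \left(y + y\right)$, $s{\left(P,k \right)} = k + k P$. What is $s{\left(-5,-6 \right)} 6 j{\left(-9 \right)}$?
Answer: $2592$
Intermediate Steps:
$s{\left(P,k \right)} = k + P k$
$j{\left(y \right)} = 2 y \left(8 + y\right)$ ($j{\left(y \right)} = \left(8 + y\right) 2 y = 2 y \left(8 + y\right)$)
$s{\left(-5,-6 \right)} 6 j{\left(-9 \right)} = - 6 \left(1 - 5\right) 6 \cdot 2 \left(-9\right) \left(8 - 9\right) = \left(-6\right) \left(-4\right) 6 \cdot 2 \left(-9\right) \left(-1\right) = 24 \cdot 6 \cdot 18 = 144 \cdot 18 = 2592$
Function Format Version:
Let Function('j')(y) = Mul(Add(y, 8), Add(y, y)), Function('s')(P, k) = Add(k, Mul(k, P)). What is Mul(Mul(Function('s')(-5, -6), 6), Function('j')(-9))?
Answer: 2592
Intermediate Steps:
Function('s')(P, k) = Add(k, Mul(P, k))
Function('j')(y) = Mul(2, y, Add(8, y)) (Function('j')(y) = Mul(Add(8, y), Mul(2, y)) = Mul(2, y, Add(8, y)))
Mul(Mul(Function('s')(-5, -6), 6), Function('j')(-9)) = Mul(Mul(Mul(-6, Add(1, -5)), 6), Mul(2, -9, Add(8, -9))) = Mul(Mul(Mul(-6, -4), 6), Mul(2, -9, -1)) = Mul(Mul(24, 6), 18) = Mul(144, 18) = 2592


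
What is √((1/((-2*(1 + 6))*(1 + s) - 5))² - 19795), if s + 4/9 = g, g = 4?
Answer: I*√7584671914/619 ≈ 140.69*I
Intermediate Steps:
s = 32/9 (s = -4/9 + 4 = 32/9 ≈ 3.5556)
√((1/((-2*(1 + 6))*(1 + s) - 5))² - 19795) = √((1/((-2*(1 + 6))*(1 + 32/9) - 5))² - 19795) = √((1/(-2*7*(41/9) - 5))² - 19795) = √((1/(-14*41/9 - 5))² - 19795) = √((1/(-574/9 - 5))² - 19795) = √((1/(-619/9))² - 19795) = √((-9/619)² - 19795) = √(81/383161 - 19795) = √(-7584671914/383161) = I*√7584671914/619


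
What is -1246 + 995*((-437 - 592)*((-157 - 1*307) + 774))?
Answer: -317396296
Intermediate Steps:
-1246 + 995*((-437 - 592)*((-157 - 1*307) + 774)) = -1246 + 995*(-1029*((-157 - 307) + 774)) = -1246 + 995*(-1029*(-464 + 774)) = -1246 + 995*(-1029*310) = -1246 + 995*(-318990) = -1246 - 317395050 = -317396296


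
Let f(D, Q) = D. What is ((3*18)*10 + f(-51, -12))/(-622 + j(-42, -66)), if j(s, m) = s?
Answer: -489/664 ≈ -0.73645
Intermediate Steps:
((3*18)*10 + f(-51, -12))/(-622 + j(-42, -66)) = ((3*18)*10 - 51)/(-622 - 42) = (54*10 - 51)/(-664) = (540 - 51)*(-1/664) = 489*(-1/664) = -489/664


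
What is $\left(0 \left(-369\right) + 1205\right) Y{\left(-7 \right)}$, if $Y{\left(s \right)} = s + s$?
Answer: $-16870$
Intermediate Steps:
$Y{\left(s \right)} = 2 s$
$\left(0 \left(-369\right) + 1205\right) Y{\left(-7 \right)} = \left(0 \left(-369\right) + 1205\right) 2 \left(-7\right) = \left(0 + 1205\right) \left(-14\right) = 1205 \left(-14\right) = -16870$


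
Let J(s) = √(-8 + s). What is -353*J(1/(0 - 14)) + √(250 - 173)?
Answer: √77 - 353*I*√1582/14 ≈ 8.775 - 1002.9*I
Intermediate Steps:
-353*J(1/(0 - 14)) + √(250 - 173) = -353*√(-8 + 1/(0 - 14)) + √(250 - 173) = -353*√(-8 + 1/(-14)) + √77 = -353*√(-8 - 1/14) + √77 = -353*I*√1582/14 + √77 = √77 - 353*I*√1582/14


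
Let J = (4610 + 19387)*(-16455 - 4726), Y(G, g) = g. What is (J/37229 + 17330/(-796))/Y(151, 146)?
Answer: -3434206969/36666148 ≈ -93.661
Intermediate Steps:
J = -508280457 (J = 23997*(-21181) = -508280457)
(J/37229 + 17330/(-796))/Y(151, 146) = (-508280457/37229 + 17330/(-796))/146 = (-508280457*1/37229 + 17330*(-1/796))*(1/146) = (-8614923/631 - 8665/398)*(1/146) = -3434206969/251138*1/146 = -3434206969/36666148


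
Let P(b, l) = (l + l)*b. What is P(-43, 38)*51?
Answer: -166668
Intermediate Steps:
P(b, l) = 2*b*l (P(b, l) = (2*l)*b = 2*b*l)
P(-43, 38)*51 = (2*(-43)*38)*51 = -3268*51 = -166668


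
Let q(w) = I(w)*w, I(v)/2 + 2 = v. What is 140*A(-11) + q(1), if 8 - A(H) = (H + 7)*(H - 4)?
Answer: -7282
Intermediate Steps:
I(v) = -4 + 2*v
q(w) = w*(-4 + 2*w) (q(w) = (-4 + 2*w)*w = w*(-4 + 2*w))
A(H) = 8 - (-4 + H)*(7 + H) (A(H) = 8 - (H + 7)*(H - 4) = 8 - (7 + H)*(-4 + H) = 8 - (-4 + H)*(7 + H))
140*A(-11) + q(1) = 140*(36 - 1*(-11)**2 - 3*(-11)) + 2*1*(-2 + 1) = 140*(36 - 1*121 + 33) + 2*1*(-1) = 140*(36 - 121 + 33) - 2 = 140*(-52) - 2 = -7280 - 2 = -7282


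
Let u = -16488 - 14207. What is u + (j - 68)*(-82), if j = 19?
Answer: -26677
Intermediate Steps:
u = -30695
u + (j - 68)*(-82) = -30695 + (19 - 68)*(-82) = -30695 - 49*(-82) = -30695 + 4018 = -26677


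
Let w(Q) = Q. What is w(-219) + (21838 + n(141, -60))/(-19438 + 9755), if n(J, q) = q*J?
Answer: -2133955/9683 ≈ -220.38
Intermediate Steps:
n(J, q) = J*q
w(-219) + (21838 + n(141, -60))/(-19438 + 9755) = -219 + (21838 + 141*(-60))/(-19438 + 9755) = -219 + (21838 - 8460)/(-9683) = -219 + 13378*(-1/9683) = -219 - 13378/9683 = -2133955/9683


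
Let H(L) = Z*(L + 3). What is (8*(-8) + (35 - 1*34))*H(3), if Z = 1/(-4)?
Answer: 189/2 ≈ 94.500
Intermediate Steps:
Z = -1/4 (Z = 1*(-1/4) = -1/4 ≈ -0.25000)
H(L) = -3/4 - L/4 (H(L) = -(L + 3)/4 = -(3 + L)/4 = -3/4 - L/4)
(8*(-8) + (35 - 1*34))*H(3) = (8*(-8) + (35 - 1*34))*(-3/4 - 1/4*3) = (-64 + (35 - 34))*(-3/4 - 3/4) = (-64 + 1)*(-3/2) = -63*(-3/2) = 189/2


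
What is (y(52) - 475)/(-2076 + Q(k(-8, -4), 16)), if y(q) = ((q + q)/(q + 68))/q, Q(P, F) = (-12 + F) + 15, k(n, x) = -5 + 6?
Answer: 28499/123420 ≈ 0.23091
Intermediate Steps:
k(n, x) = 1
Q(P, F) = 3 + F
y(q) = 2/(68 + q) (y(q) = ((2*q)/(68 + q))/q = (2*q/(68 + q))/q = 2/(68 + q))
(y(52) - 475)/(-2076 + Q(k(-8, -4), 16)) = (2/(68 + 52) - 475)/(-2076 + (3 + 16)) = (2/120 - 475)/(-2076 + 19) = (2*(1/120) - 475)/(-2057) = (1/60 - 475)*(-1/2057) = -28499/60*(-1/2057) = 28499/123420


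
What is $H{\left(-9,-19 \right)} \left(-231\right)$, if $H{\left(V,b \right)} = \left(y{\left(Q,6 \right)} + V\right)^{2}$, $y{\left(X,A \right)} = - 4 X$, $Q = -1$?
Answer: $-5775$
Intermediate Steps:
$H{\left(V,b \right)} = \left(4 + V\right)^{2}$ ($H{\left(V,b \right)} = \left(\left(-4\right) \left(-1\right) + V\right)^{2} = \left(4 + V\right)^{2}$)
$H{\left(-9,-19 \right)} \left(-231\right) = \left(4 - 9\right)^{2} \left(-231\right) = \left(-5\right)^{2} \left(-231\right) = 25 \left(-231\right) = -5775$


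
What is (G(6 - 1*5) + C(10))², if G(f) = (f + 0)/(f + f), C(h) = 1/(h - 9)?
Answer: 9/4 ≈ 2.2500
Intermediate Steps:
C(h) = 1/(-9 + h)
G(f) = ½ (G(f) = f/((2*f)) = f*(1/(2*f)) = ½)
(G(6 - 1*5) + C(10))² = (½ + 1/(-9 + 10))² = (½ + 1/1)² = (½ + 1)² = (3/2)² = 9/4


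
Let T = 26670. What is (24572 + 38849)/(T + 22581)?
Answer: 63421/49251 ≈ 1.2877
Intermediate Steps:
(24572 + 38849)/(T + 22581) = (24572 + 38849)/(26670 + 22581) = 63421/49251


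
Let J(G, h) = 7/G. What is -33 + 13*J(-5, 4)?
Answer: -256/5 ≈ -51.200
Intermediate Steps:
-33 + 13*J(-5, 4) = -33 + 13*(7/(-5)) = -33 + 13*(7*(-⅕)) = -33 + 13*(-7/5) = -33 - 91/5 = -256/5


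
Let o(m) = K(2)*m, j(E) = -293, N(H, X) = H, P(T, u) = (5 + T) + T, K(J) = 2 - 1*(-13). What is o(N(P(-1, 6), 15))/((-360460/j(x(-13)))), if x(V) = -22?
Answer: 2637/72092 ≈ 0.036578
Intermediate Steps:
K(J) = 15 (K(J) = 2 + 13 = 15)
P(T, u) = 5 + 2*T
o(m) = 15*m
o(N(P(-1, 6), 15))/((-360460/j(x(-13)))) = (15*(5 + 2*(-1)))/((-360460/(-293))) = (15*(5 - 2))/((-360460*(-1/293))) = (15*3)/(360460/293) = 45*(293/360460) = 2637/72092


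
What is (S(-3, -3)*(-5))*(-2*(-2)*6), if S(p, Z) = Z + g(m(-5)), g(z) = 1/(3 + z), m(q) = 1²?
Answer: 330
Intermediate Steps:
m(q) = 1
S(p, Z) = ¼ + Z (S(p, Z) = Z + 1/(3 + 1) = Z + 1/4 = Z + ¼ = ¼ + Z)
(S(-3, -3)*(-5))*(-2*(-2)*6) = ((¼ - 3)*(-5))*(-2*(-2)*6) = (-11/4*(-5))*(4*6) = (55/4)*24 = 330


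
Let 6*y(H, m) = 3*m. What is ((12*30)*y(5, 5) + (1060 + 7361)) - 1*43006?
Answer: -33685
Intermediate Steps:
y(H, m) = m/2 (y(H, m) = (3*m)/6 = m/2)
((12*30)*y(5, 5) + (1060 + 7361)) - 1*43006 = ((12*30)*((½)*5) + (1060 + 7361)) - 1*43006 = (360*(5/2) + 8421) - 43006 = (900 + 8421) - 43006 = 9321 - 43006 = -33685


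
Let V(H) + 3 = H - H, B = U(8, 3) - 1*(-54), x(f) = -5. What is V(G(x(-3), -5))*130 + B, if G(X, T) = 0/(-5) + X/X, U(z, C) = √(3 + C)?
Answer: -336 + √6 ≈ -333.55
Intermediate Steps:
B = 54 + √6 (B = √(3 + 3) - 1*(-54) = √6 + 54 = 54 + √6 ≈ 56.449)
G(X, T) = 1 (G(X, T) = 0*(-⅕) + 1 = 0 + 1 = 1)
V(H) = -3 (V(H) = -3 + (H - H) = -3 + 0 = -3)
V(G(x(-3), -5))*130 + B = -3*130 + (54 + √6) = -390 + (54 + √6) = -336 + √6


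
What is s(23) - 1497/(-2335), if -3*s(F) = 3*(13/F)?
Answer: 4076/53705 ≈ 0.075896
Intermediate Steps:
s(F) = -13/F
s(23) - 1497/(-2335) = -13/23 - 1497/(-2335) = -13*1/23 - 1497*(-1/2335) = -13/23 + 1497/2335 = 4076/53705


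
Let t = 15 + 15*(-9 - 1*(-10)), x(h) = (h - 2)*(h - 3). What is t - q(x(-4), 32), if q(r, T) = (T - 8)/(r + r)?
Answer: 208/7 ≈ 29.714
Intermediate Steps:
x(h) = (-3 + h)*(-2 + h) (x(h) = (-2 + h)*(-3 + h) = (-3 + h)*(-2 + h))
q(r, T) = (-8 + T)/(2*r) (q(r, T) = (-8 + T)/((2*r)) = (-8 + T)*(1/(2*r)) = (-8 + T)/(2*r))
t = 30 (t = 15 + 15*(-9 + 10) = 15 + 15*1 = 15 + 15 = 30)
t - q(x(-4), 32) = 30 - (-8 + 32)/(2*(6 + (-4)**2 - 5*(-4))) = 30 - 24/(2*(6 + 16 + 20)) = 30 - 24/(2*42) = 30 - 1*2/7 = 30 - 2/7 = 208/7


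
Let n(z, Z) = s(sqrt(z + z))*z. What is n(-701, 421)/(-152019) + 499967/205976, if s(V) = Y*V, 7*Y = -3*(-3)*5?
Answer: 499967/205976 + 3505*I*sqrt(1402)/118237 ≈ 2.4273 + 1.11*I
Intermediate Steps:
Y = 45/7 (Y = (-3*(-3)*5)/7 = (9*5)/7 = (1/7)*45 = 45/7 ≈ 6.4286)
s(V) = 45*V/7
n(z, Z) = 45*sqrt(2)*z**(3/2)/7 (n(z, Z) = (45*sqrt(z + z)/7)*z = (45*sqrt(2*z)/7)*z = (45*(sqrt(2)*sqrt(z))/7)*z = (45*sqrt(2)*sqrt(z)/7)*z = 45*sqrt(2)*z**(3/2)/7)
n(-701, 421)/(-152019) + 499967/205976 = (45*sqrt(2)*(-701)**(3/2)/7)/(-152019) + 499967/205976 = (45*sqrt(2)*(-701*I*sqrt(701))/7)*(-1/152019) + 499967*(1/205976) = -31545*I*sqrt(1402)/7*(-1/152019) + 499967/205976 = 3505*I*sqrt(1402)/118237 + 499967/205976 = 499967/205976 + 3505*I*sqrt(1402)/118237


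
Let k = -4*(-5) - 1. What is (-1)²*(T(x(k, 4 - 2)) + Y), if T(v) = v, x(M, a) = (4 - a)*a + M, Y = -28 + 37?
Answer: 32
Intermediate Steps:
k = 19 (k = 20 - 1 = 19)
Y = 9
x(M, a) = M + a*(4 - a) (x(M, a) = a*(4 - a) + M = M + a*(4 - a))
(-1)²*(T(x(k, 4 - 2)) + Y) = (-1)²*((19 - (4 - 2)² + 4*(4 - 2)) + 9) = 1*((19 - 1*2² + 4*2) + 9) = 1*((19 - 1*4 + 8) + 9) = 1*((19 - 4 + 8) + 9) = 1*(23 + 9) = 1*32 = 32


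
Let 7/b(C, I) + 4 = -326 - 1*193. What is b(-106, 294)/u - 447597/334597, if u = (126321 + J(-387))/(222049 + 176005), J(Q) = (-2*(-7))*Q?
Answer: -29234887627259/21157327510593 ≈ -1.3818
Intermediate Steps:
J(Q) = 14*Q
b(C, I) = -7/523 (b(C, I) = 7/(-4 + (-326 - 1*193)) = 7/(-4 + (-326 - 193)) = 7/(-4 - 519) = 7/(-523) = 7*(-1/523) = -7/523)
u = 120903/398054 (u = (126321 + 14*(-387))/(222049 + 176005) = (126321 - 5418)/398054 = 120903*(1/398054) = 120903/398054 ≈ 0.30374)
b(-106, 294)/u - 447597/334597 = -7/(523*120903/398054) - 447597/334597 = -7/523*398054/120903 - 447597*1/334597 = -2786378/63232269 - 447597/334597 = -29234887627259/21157327510593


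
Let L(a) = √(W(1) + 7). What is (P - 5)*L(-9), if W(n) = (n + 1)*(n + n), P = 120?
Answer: 115*√11 ≈ 381.41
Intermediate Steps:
W(n) = 2*n*(1 + n) (W(n) = (1 + n)*(2*n) = 2*n*(1 + n))
L(a) = √11 (L(a) = √(2*1*(1 + 1) + 7) = √(2*1*2 + 7) = √(4 + 7) = √11)
(P - 5)*L(-9) = (120 - 5)*√11 = 115*√11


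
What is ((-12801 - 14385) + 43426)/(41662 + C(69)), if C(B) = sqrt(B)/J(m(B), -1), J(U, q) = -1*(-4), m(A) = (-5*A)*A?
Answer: 2165090816/5554311167 - 12992*sqrt(69)/5554311167 ≈ 0.38978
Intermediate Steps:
m(A) = -5*A**2
J(U, q) = 4
C(B) = sqrt(B)/4
((-12801 - 14385) + 43426)/(41662 + C(69)) = ((-12801 - 14385) + 43426)/(41662 + sqrt(69)/4) = (-27186 + 43426)/(41662 + sqrt(69)/4) = 16240/(41662 + sqrt(69)/4)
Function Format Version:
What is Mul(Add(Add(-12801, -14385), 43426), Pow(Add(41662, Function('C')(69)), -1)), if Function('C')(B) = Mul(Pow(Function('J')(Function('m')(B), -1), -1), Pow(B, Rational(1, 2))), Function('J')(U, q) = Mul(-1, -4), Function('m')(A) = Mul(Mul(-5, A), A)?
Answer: Add(Rational(2165090816, 5554311167), Mul(Rational(-12992, 5554311167), Pow(69, Rational(1, 2)))) ≈ 0.38978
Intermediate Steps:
Function('m')(A) = Mul(-5, Pow(A, 2))
Function('J')(U, q) = 4
Function('C')(B) = Mul(Rational(1, 4), Pow(B, Rational(1, 2))) (Function('C')(B) = Mul(Pow(4, -1), Pow(B, Rational(1, 2))) = Mul(Rational(1, 4), Pow(B, Rational(1, 2))))
Mul(Add(Add(-12801, -14385), 43426), Pow(Add(41662, Function('C')(69)), -1)) = Mul(Add(Add(-12801, -14385), 43426), Pow(Add(41662, Mul(Rational(1, 4), Pow(69, Rational(1, 2)))), -1)) = Mul(Add(-27186, 43426), Pow(Add(41662, Mul(Rational(1, 4), Pow(69, Rational(1, 2)))), -1)) = Mul(16240, Pow(Add(41662, Mul(Rational(1, 4), Pow(69, Rational(1, 2)))), -1))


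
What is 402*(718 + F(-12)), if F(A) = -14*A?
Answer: 356172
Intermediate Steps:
402*(718 + F(-12)) = 402*(718 - 14*(-12)) = 402*(718 + 168) = 402*886 = 356172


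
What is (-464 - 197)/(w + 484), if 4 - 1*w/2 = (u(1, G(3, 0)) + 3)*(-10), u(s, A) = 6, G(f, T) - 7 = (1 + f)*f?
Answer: -661/672 ≈ -0.98363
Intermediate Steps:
G(f, T) = 7 + f*(1 + f) (G(f, T) = 7 + (1 + f)*f = 7 + f*(1 + f))
w = 188 (w = 8 - 2*(6 + 3)*(-10) = 8 - 18*(-10) = 8 - 2*(-90) = 8 + 180 = 188)
(-464 - 197)/(w + 484) = (-464 - 197)/(188 + 484) = -661/672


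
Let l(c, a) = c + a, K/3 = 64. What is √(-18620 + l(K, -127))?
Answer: I*√18555 ≈ 136.22*I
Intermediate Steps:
K = 192 (K = 3*64 = 192)
l(c, a) = a + c
√(-18620 + l(K, -127)) = √(-18620 + (-127 + 192)) = √(-18620 + 65) = √(-18555) = I*√18555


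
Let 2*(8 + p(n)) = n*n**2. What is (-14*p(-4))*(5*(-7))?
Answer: -19600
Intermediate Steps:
p(n) = -8 + n**3/2 (p(n) = -8 + (n*n**2)/2 = -8 + n**3/2)
(-14*p(-4))*(5*(-7)) = (-14*(-8 + (1/2)*(-4)**3))*(5*(-7)) = -14*(-8 + (1/2)*(-64))*(-35) = -14*(-8 - 32)*(-35) = -14*(-40)*(-35) = 560*(-35) = -19600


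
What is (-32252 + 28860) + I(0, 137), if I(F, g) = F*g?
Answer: -3392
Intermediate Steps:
(-32252 + 28860) + I(0, 137) = (-32252 + 28860) + 0*137 = -3392 + 0 = -3392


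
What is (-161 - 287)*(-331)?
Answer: 148288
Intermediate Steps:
(-161 - 287)*(-331) = -448*(-331) = 148288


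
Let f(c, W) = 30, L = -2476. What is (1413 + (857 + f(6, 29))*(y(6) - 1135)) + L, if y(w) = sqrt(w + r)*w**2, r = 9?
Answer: -1007808 + 31932*sqrt(15) ≈ -8.8414e+5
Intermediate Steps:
y(w) = w**2*sqrt(9 + w) (y(w) = sqrt(w + 9)*w**2 = sqrt(9 + w)*w**2 = w**2*sqrt(9 + w))
(1413 + (857 + f(6, 29))*(y(6) - 1135)) + L = (1413 + (857 + 30)*(6**2*sqrt(9 + 6) - 1135)) - 2476 = (1413 + 887*(36*sqrt(15) - 1135)) - 2476 = (1413 + 887*(-1135 + 36*sqrt(15))) - 2476 = (1413 + (-1006745 + 31932*sqrt(15))) - 2476 = (-1005332 + 31932*sqrt(15)) - 2476 = -1007808 + 31932*sqrt(15)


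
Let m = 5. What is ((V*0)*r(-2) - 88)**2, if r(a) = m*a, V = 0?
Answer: 7744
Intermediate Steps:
r(a) = 5*a
((V*0)*r(-2) - 88)**2 = ((0*0)*(5*(-2)) - 88)**2 = (0*(-10) - 88)**2 = (0 - 88)**2 = (-88)**2 = 7744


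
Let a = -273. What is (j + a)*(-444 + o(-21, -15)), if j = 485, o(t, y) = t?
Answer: -98580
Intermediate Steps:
(j + a)*(-444 + o(-21, -15)) = (485 - 273)*(-444 - 21) = 212*(-465) = -98580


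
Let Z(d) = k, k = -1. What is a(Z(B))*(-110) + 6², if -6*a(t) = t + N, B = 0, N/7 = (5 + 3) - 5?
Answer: 1208/3 ≈ 402.67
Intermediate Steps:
N = 21 (N = 7*((5 + 3) - 5) = 7*(8 - 5) = 7*3 = 21)
Z(d) = -1
a(t) = -7/2 - t/6 (a(t) = -(t + 21)/6 = -(21 + t)/6 = -7/2 - t/6)
a(Z(B))*(-110) + 6² = (-7/2 - ⅙*(-1))*(-110) + 6² = (-7/2 + ⅙)*(-110) + 36 = -10/3*(-110) + 36 = 1100/3 + 36 = 1208/3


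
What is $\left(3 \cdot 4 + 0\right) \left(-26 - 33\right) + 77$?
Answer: $-631$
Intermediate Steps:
$\left(3 \cdot 4 + 0\right) \left(-26 - 33\right) + 77 = \left(12 + 0\right) \left(-59\right) + 77 = 12 \left(-59\right) + 77 = -708 + 77 = -631$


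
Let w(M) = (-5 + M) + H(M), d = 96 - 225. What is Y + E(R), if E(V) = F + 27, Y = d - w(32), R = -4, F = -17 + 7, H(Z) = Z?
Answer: -171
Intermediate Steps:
F = -10
d = -129
w(M) = -5 + 2*M (w(M) = (-5 + M) + M = -5 + 2*M)
Y = -188 (Y = -129 - (-5 + 2*32) = -129 - (-5 + 64) = -129 - 1*59 = -129 - 59 = -188)
E(V) = 17 (E(V) = -10 + 27 = 17)
Y + E(R) = -188 + 17 = -171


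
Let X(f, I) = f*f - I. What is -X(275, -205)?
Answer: -75830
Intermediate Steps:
X(f, I) = f² - I
-X(275, -205) = -(275² - 1*(-205)) = -(75625 + 205) = -1*75830 = -75830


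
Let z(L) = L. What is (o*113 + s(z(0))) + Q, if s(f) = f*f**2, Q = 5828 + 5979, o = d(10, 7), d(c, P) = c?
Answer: 12937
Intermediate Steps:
o = 10
Q = 11807
s(f) = f**3
(o*113 + s(z(0))) + Q = (10*113 + 0**3) + 11807 = (1130 + 0) + 11807 = 1130 + 11807 = 12937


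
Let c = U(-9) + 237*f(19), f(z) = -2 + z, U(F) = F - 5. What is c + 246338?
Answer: 250353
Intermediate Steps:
U(F) = -5 + F
c = 4015 (c = (-5 - 9) + 237*(-2 + 19) = -14 + 237*17 = -14 + 4029 = 4015)
c + 246338 = 4015 + 246338 = 250353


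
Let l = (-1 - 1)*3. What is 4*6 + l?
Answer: 18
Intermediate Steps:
l = -6 (l = -2*3 = -6)
4*6 + l = 4*6 - 6 = 24 - 6 = 18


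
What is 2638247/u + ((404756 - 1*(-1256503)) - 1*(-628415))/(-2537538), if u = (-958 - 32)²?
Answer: 741757088081/414506832300 ≈ 1.7895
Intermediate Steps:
u = 980100 (u = (-990)² = 980100)
2638247/u + ((404756 - 1*(-1256503)) - 1*(-628415))/(-2537538) = 2638247/980100 + ((404756 - 1*(-1256503)) - 1*(-628415))/(-2537538) = 2638247*(1/980100) + ((404756 + 1256503) + 628415)*(-1/2537538) = 2638247/980100 + (1661259 + 628415)*(-1/2537538) = 2638247/980100 + 2289674*(-1/2537538) = 2638247/980100 - 1144837/1268769 = 741757088081/414506832300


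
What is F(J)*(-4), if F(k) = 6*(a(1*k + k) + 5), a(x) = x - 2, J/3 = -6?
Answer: 792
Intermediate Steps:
J = -18 (J = 3*(-6) = -18)
a(x) = -2 + x
F(k) = 18 + 12*k (F(k) = 6*((-2 + (1*k + k)) + 5) = 6*((-2 + (k + k)) + 5) = 6*((-2 + 2*k) + 5) = 6*(3 + 2*k) = 18 + 12*k)
F(J)*(-4) = (18 + 12*(-18))*(-4) = (18 - 216)*(-4) = -198*(-4) = 792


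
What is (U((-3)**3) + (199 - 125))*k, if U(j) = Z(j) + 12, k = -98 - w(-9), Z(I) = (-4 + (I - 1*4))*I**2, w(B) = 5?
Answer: 2619187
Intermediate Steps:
Z(I) = I**2*(-8 + I) (Z(I) = (-4 + (I - 4))*I**2 = (-4 + (-4 + I))*I**2 = (-8 + I)*I**2 = I**2*(-8 + I))
k = -103 (k = -98 - 1*5 = -98 - 5 = -103)
U(j) = 12 + j**2*(-8 + j) (U(j) = j**2*(-8 + j) + 12 = 12 + j**2*(-8 + j))
(U((-3)**3) + (199 - 125))*k = ((12 + ((-3)**3)**2*(-8 + (-3)**3)) + (199 - 125))*(-103) = ((12 + (-27)**2*(-8 - 27)) + 74)*(-103) = ((12 + 729*(-35)) + 74)*(-103) = ((12 - 25515) + 74)*(-103) = (-25503 + 74)*(-103) = -25429*(-103) = 2619187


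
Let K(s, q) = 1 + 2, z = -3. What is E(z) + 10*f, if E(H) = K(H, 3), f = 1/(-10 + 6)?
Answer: 1/2 ≈ 0.50000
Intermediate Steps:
K(s, q) = 3
f = -1/4 (f = 1/(-4) = -1/4 ≈ -0.25000)
E(H) = 3
E(z) + 10*f = 3 + 10*(-1/4) = 3 - 5/2 = 1/2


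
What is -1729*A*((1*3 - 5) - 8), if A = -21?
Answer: -363090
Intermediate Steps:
-1729*A*((1*3 - 5) - 8) = -(-36309)*((1*3 - 5) - 8) = -(-36309)*((3 - 5) - 8) = -(-36309)*(-2 - 8) = -(-36309)*(-10) = -1729*210 = -363090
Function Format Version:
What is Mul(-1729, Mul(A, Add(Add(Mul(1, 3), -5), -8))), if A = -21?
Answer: -363090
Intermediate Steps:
Mul(-1729, Mul(A, Add(Add(Mul(1, 3), -5), -8))) = Mul(-1729, Mul(-21, Add(Add(Mul(1, 3), -5), -8))) = Mul(-1729, Mul(-21, Add(Add(3, -5), -8))) = Mul(-1729, Mul(-21, Add(-2, -8))) = Mul(-1729, Mul(-21, -10)) = Mul(-1729, 210) = -363090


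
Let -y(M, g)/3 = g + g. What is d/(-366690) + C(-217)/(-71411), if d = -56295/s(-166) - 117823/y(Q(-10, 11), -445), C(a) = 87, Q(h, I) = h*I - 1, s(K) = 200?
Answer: -18477171101/55932654324240 ≈ -0.00033035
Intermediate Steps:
Q(h, I) = -1 + I*h (Q(h, I) = I*h - 1 = -1 + I*h)
y(M, g) = -6*g (y(M, g) = -3*(g + g) = -6*g)
d = -695489/2136 (d = -56295/200 - 117823/((-6*(-445))) = -56295*1/200 - 117823/2670 = -11259/40 - 117823*1/2670 = -11259/40 - 117823/2670 = -695489/2136 ≈ -325.60)
d/(-366690) + C(-217)/(-71411) = -695489/2136/(-366690) + 87/(-71411) = -695489/2136*(-1/366690) + 87*(-1/71411) = 695489/783249840 - 87/71411 = -18477171101/55932654324240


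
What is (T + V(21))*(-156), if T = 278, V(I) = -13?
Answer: -41340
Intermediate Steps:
(T + V(21))*(-156) = (278 - 13)*(-156) = 265*(-156) = -41340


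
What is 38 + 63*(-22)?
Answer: -1348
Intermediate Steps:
38 + 63*(-22) = 38 - 1386 = -1348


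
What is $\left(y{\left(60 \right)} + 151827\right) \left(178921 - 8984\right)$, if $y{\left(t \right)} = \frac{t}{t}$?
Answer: $25801194836$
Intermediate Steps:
$y{\left(t \right)} = 1$
$\left(y{\left(60 \right)} + 151827\right) \left(178921 - 8984\right) = \left(1 + 151827\right) \left(178921 - 8984\right) = 151828 \cdot 169937 = 25801194836$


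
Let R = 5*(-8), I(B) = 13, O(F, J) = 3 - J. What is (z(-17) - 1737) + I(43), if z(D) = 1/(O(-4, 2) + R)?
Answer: -67237/39 ≈ -1724.0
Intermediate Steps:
R = -40
z(D) = -1/39 (z(D) = 1/((3 - 1*2) - 40) = 1/((3 - 2) - 40) = 1/(1 - 40) = 1/(-39) = -1/39)
(z(-17) - 1737) + I(43) = (-1/39 - 1737) + 13 = -67744/39 + 13 = -67237/39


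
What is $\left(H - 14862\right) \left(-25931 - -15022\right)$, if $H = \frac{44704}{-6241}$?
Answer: $\frac{1012338247414}{6241} \approx 1.6221 \cdot 10^{8}$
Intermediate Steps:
$H = - \frac{44704}{6241}$ ($H = 44704 \left(- \frac{1}{6241}\right) = - \frac{44704}{6241} \approx -7.163$)
$\left(H - 14862\right) \left(-25931 - -15022\right) = \left(- \frac{44704}{6241} - 14862\right) \left(-25931 - -15022\right) = \left(- \frac{44704}{6241} - 14862\right) \left(-25931 + 15022\right) = \left(- \frac{92798446}{6241}\right) \left(-10909\right) = \frac{1012338247414}{6241}$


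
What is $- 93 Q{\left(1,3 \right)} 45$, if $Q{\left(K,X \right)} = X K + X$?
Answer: $-25110$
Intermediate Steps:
$Q{\left(K,X \right)} = X + K X$ ($Q{\left(K,X \right)} = K X + X = X + K X$)
$- 93 Q{\left(1,3 \right)} 45 = - 93 \cdot 3 \left(1 + 1\right) 45 = - 93 \cdot 3 \cdot 2 \cdot 45 = \left(-93\right) 6 \cdot 45 = \left(-558\right) 45 = -25110$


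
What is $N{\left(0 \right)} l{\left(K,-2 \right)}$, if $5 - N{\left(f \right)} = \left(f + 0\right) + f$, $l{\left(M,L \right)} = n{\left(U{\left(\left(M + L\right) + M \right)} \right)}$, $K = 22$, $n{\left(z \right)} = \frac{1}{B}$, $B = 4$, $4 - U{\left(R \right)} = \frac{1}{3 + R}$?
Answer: $\frac{5}{4} \approx 1.25$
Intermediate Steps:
$U{\left(R \right)} = 4 - \frac{1}{3 + R}$
$n{\left(z \right)} = \frac{1}{4}$
$l{\left(M,L \right)} = \frac{1}{4}$
$N{\left(f \right)} = 5 - 2 f$ ($N{\left(f \right)} = 5 - \left(\left(f + 0\right) + f\right) = 5 - \left(f + f\right) = 5 - 2 f$)
$N{\left(0 \right)} l{\left(K,-2 \right)} = \left(5 - 0\right) \frac{1}{4} = \left(5 + 0\right) \frac{1}{4} = 5 \cdot \frac{1}{4} = \frac{5}{4}$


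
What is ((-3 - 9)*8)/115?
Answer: -96/115 ≈ -0.83478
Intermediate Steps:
((-3 - 9)*8)/115 = -12*8*(1/115) = -96*1/115 = -96/115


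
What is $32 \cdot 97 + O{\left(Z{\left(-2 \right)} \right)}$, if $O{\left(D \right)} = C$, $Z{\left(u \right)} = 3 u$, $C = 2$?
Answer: $3106$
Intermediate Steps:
$O{\left(D \right)} = 2$
$32 \cdot 97 + O{\left(Z{\left(-2 \right)} \right)} = 32 \cdot 97 + 2 = 3104 + 2 = 3106$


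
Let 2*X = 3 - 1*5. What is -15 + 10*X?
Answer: -25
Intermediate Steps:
X = -1 (X = (3 - 1*5)/2 = (3 - 5)/2 = (½)*(-2) = -1)
-15 + 10*X = -15 + 10*(-1) = -15 - 10 = -25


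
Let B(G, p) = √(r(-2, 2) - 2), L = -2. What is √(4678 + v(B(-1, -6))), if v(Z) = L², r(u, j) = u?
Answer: √4682 ≈ 68.425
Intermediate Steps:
B(G, p) = 2*I (B(G, p) = √(-2 - 2) = √(-4) = 2*I)
v(Z) = 4 (v(Z) = (-2)² = 4)
√(4678 + v(B(-1, -6))) = √(4678 + 4) = √4682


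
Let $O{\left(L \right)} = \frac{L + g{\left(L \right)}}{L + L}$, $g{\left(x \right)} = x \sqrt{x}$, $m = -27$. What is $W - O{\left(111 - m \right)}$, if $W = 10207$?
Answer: $\frac{20413}{2} - \frac{\sqrt{138}}{2} \approx 10201.0$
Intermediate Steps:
$g{\left(x \right)} = x^{\frac{3}{2}}$
$O{\left(L \right)} = \frac{L + L^{\frac{3}{2}}}{2 L}$ ($O{\left(L \right)} = \frac{L + L^{\frac{3}{2}}}{L + L} = \frac{L + L^{\frac{3}{2}}}{2 L}$)
$W - O{\left(111 - m \right)} = 10207 - \frac{\left(111 - -27\right) + \left(111 - -27\right)^{\frac{3}{2}}}{2 \left(111 - -27\right)} = 10207 - \frac{\left(111 + 27\right) + \left(111 + 27\right)^{\frac{3}{2}}}{2 \left(111 + 27\right)} = 10207 - \frac{138 + 138^{\frac{3}{2}}}{2 \cdot 138} = 10207 - \frac{1}{2} \cdot \frac{1}{138} \left(138 + 138 \sqrt{138}\right) = 10207 - \left(\frac{1}{2} + \frac{\sqrt{138}}{2}\right) = \frac{20413}{2} - \frac{\sqrt{138}}{2}$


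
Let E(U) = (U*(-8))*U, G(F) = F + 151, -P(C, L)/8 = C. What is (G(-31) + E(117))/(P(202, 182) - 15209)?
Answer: 109392/16825 ≈ 6.5018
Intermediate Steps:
P(C, L) = -8*C
G(F) = 151 + F
E(U) = -8*U² (E(U) = (-8*U)*U = -8*U²)
(G(-31) + E(117))/(P(202, 182) - 15209) = ((151 - 31) - 8*117²)/(-8*202 - 15209) = (120 - 8*13689)/(-1616 - 15209) = (120 - 109512)/(-16825) = -109392*(-1/16825) = 109392/16825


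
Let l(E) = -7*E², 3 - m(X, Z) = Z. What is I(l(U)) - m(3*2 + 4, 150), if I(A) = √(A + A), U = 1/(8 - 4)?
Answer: 147 + I*√14/4 ≈ 147.0 + 0.93541*I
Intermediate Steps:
m(X, Z) = 3 - Z
U = ¼ (U = 1/4 = ¼ ≈ 0.25000)
I(A) = √2*√A (I(A) = √(2*A) = √2*√A)
I(l(U)) - m(3*2 + 4, 150) = √2*√(-7*(¼)²) - (3 - 1*150) = √2*√(-7*1/16) - (3 - 150) = √2*√(-7/16) - 1*(-147) = √2*(I*√7/4) + 147 = I*√14/4 + 147 = 147 + I*√14/4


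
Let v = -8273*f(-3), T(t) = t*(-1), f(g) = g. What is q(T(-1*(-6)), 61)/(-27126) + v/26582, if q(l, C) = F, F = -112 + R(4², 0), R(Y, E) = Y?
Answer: 112632011/120177222 ≈ 0.93722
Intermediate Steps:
F = -96 (F = -112 + 4² = -112 + 16 = -96)
T(t) = -t
v = 24819 (v = -8273*(-3) = 24819)
q(l, C) = -96
q(T(-1*(-6)), 61)/(-27126) + v/26582 = -96/(-27126) + 24819/26582 = -96*(-1/27126) + 24819*(1/26582) = 16/4521 + 24819/26582 = 112632011/120177222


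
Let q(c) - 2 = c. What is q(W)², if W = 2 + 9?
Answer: 169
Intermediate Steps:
W = 11
q(c) = 2 + c
q(W)² = (2 + 11)² = 13² = 169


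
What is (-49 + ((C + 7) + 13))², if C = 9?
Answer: 400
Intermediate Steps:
(-49 + ((C + 7) + 13))² = (-49 + ((9 + 7) + 13))² = (-49 + (16 + 13))² = (-49 + 29)² = (-20)² = 400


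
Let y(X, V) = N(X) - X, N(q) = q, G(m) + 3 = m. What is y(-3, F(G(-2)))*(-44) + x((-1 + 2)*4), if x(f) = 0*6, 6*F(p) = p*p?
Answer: 0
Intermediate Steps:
G(m) = -3 + m
F(p) = p²/6 (F(p) = (p*p)/6 = p²/6)
y(X, V) = 0 (y(X, V) = X - X = 0)
x(f) = 0
y(-3, F(G(-2)))*(-44) + x((-1 + 2)*4) = 0*(-44) + 0 = 0 + 0 = 0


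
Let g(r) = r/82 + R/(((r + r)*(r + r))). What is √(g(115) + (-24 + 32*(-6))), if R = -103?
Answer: 9*I*√235595553/9430 ≈ 14.649*I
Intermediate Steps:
g(r) = -103/(4*r²) + r/82 (g(r) = r/82 - 103/(r + r)² = r*(1/82) - 103*1/(4*r²) = r/82 - 103*1/(4*r²) = r/82 - 103/(4*r²) = -103/(4*r²) + r/82)
√(g(115) + (-24 + 32*(-6))) = √((-103/4/115² + (1/82)*115) + (-24 + 32*(-6))) = √((-103/4*1/13225 + 115/82) + (-24 - 192)) = √((-103/52900 + 115/82) - 216) = √(3037527/2168900 - 216) = √(-465444873/2168900) = 9*I*√235595553/9430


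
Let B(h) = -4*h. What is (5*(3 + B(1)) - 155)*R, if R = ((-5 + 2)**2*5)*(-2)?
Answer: 14400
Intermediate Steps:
R = -90 (R = ((-3)**2*5)*(-2) = (9*5)*(-2) = 45*(-2) = -90)
(5*(3 + B(1)) - 155)*R = (5*(3 - 4*1) - 155)*(-90) = (5*(3 - 4) - 155)*(-90) = (5*(-1) - 155)*(-90) = (-5 - 155)*(-90) = -160*(-90) = 14400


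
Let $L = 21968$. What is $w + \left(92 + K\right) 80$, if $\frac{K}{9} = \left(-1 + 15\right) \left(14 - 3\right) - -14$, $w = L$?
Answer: $150288$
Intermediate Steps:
$w = 21968$
$K = 1512$ ($K = 9 \left(\left(-1 + 15\right) \left(14 - 3\right) - -14\right) = 9 \left(14 \cdot 11 + 14\right) = 9 \left(154 + 14\right) = 9 \cdot 168 = 1512$)
$w + \left(92 + K\right) 80 = 21968 + \left(92 + 1512\right) 80 = 21968 + 1604 \cdot 80 = 21968 + 128320 = 150288$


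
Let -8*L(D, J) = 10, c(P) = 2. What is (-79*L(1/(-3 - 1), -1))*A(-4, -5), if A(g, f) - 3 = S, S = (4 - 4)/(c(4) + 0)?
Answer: 1185/4 ≈ 296.25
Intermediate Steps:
S = 0 (S = (4 - 4)/(2 + 0) = 0/2 = 0*(½) = 0)
L(D, J) = -5/4 (L(D, J) = -⅛*10 = -5/4)
A(g, f) = 3 (A(g, f) = 3 + 0 = 3)
(-79*L(1/(-3 - 1), -1))*A(-4, -5) = -79*(-5/4)*3 = (395/4)*3 = 1185/4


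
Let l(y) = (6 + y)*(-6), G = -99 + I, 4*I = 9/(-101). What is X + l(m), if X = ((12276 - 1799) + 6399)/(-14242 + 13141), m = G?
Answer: 120721091/222402 ≈ 542.81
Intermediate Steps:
I = -9/404 (I = (9/(-101))/4 = (9*(-1/101))/4 = (¼)*(-9/101) = -9/404 ≈ -0.022277)
G = -40005/404 (G = -99 - 9/404 = -40005/404 ≈ -99.022)
m = -40005/404 ≈ -99.022
l(y) = -36 - 6*y
X = -16876/1101 (X = (10477 + 6399)/(-1101) = 16876*(-1/1101) = -16876/1101 ≈ -15.328)
X + l(m) = -16876/1101 + (-36 - 6*(-40005/404)) = -16876/1101 + (-36 + 120015/202) = -16876/1101 + 112743/202 = 120721091/222402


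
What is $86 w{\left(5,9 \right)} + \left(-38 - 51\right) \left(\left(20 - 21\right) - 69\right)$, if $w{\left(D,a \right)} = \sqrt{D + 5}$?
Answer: $6230 + 86 \sqrt{10} \approx 6502.0$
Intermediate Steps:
$w{\left(D,a \right)} = \sqrt{5 + D}$
$86 w{\left(5,9 \right)} + \left(-38 - 51\right) \left(\left(20 - 21\right) - 69\right) = 86 \sqrt{5 + 5} + \left(-38 - 51\right) \left(\left(20 - 21\right) - 69\right) = 86 \sqrt{10} - 89 \left(\left(20 - 21\right) - 69\right) = 86 \sqrt{10} - 89 \left(-1 - 69\right) = 86 \sqrt{10} - -6230 = 86 \sqrt{10} + 6230 = 6230 + 86 \sqrt{10}$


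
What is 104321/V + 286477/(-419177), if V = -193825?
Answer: -99255368342/81246982025 ≈ -1.2216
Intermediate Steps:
104321/V + 286477/(-419177) = 104321/(-193825) + 286477/(-419177) = 104321*(-1/193825) + 286477*(-1/419177) = -104321/193825 - 286477/419177 = -99255368342/81246982025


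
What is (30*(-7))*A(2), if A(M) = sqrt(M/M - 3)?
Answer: -210*I*sqrt(2) ≈ -296.98*I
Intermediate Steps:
A(M) = I*sqrt(2) (A(M) = sqrt(1 - 3) = sqrt(-2) = I*sqrt(2))
(30*(-7))*A(2) = (30*(-7))*(I*sqrt(2)) = -210*I*sqrt(2)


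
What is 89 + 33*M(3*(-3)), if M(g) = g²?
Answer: 2762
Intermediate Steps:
89 + 33*M(3*(-3)) = 89 + 33*(3*(-3))² = 89 + 33*(-9)² = 89 + 33*81 = 89 + 2673 = 2762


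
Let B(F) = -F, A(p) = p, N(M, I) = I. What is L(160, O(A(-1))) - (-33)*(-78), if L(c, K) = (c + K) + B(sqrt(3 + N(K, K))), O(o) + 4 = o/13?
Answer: -31435/13 - I*sqrt(182)/13 ≈ -2418.1 - 1.0377*I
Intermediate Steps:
O(o) = -4 + o/13
L(c, K) = K + c - sqrt(3 + K) (L(c, K) = (c + K) - sqrt(3 + K) = (K + c) - sqrt(3 + K) = K + c - sqrt(3 + K))
L(160, O(A(-1))) - (-33)*(-78) = ((-4 + (1/13)*(-1)) + 160 - sqrt(3 + (-4 + (1/13)*(-1)))) - (-33)*(-78) = ((-4 - 1/13) + 160 - sqrt(3 + (-4 - 1/13))) - 1*2574 = (-53/13 + 160 - sqrt(3 - 53/13)) - 2574 = (-53/13 + 160 - sqrt(-14/13)) - 2574 = (-53/13 + 160 - I*sqrt(182)/13) - 2574 = (2027/13 - I*sqrt(182)/13) - 2574 = -31435/13 - I*sqrt(182)/13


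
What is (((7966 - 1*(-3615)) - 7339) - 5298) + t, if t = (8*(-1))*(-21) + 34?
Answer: -854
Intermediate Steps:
t = 202 (t = -8*(-21) + 34 = 168 + 34 = 202)
(((7966 - 1*(-3615)) - 7339) - 5298) + t = (((7966 - 1*(-3615)) - 7339) - 5298) + 202 = (((7966 + 3615) - 7339) - 5298) + 202 = ((11581 - 7339) - 5298) + 202 = (4242 - 5298) + 202 = -1056 + 202 = -854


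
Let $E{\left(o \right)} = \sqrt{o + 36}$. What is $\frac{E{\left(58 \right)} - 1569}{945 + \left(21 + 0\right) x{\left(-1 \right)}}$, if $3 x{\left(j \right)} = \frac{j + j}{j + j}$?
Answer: $- \frac{1569}{952} + \frac{\sqrt{94}}{952} \approx -1.6379$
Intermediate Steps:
$x{\left(j \right)} = \frac{1}{3}$ ($x{\left(j \right)} = \frac{\left(j + j\right) \frac{1}{j + j}}{3} = \frac{2 j \frac{1}{2 j}}{3} = \frac{1}{3} \cdot 1 = \frac{1}{3}$)
$E{\left(o \right)} = \sqrt{36 + o}$
$\frac{E{\left(58 \right)} - 1569}{945 + \left(21 + 0\right) x{\left(-1 \right)}} = \frac{\sqrt{36 + 58} - 1569}{945 + \left(21 + 0\right) \frac{1}{3}} = \frac{\sqrt{94} - 1569}{945 + 21 \cdot \frac{1}{3}} = \frac{-1569 + \sqrt{94}}{945 + 7} = \frac{-1569 + \sqrt{94}}{952} = \left(-1569 + \sqrt{94}\right) \frac{1}{952} = - \frac{1569}{952} + \frac{\sqrt{94}}{952}$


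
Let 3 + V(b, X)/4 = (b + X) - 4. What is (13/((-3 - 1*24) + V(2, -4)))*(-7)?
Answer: 13/9 ≈ 1.4444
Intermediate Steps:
V(b, X) = -28 + 4*X + 4*b (V(b, X) = -12 + 4*((b + X) - 4) = -12 + 4*((X + b) - 4) = -12 + 4*(-4 + X + b) = -12 + (-16 + 4*X + 4*b) = -28 + 4*X + 4*b)
(13/((-3 - 1*24) + V(2, -4)))*(-7) = (13/((-3 - 1*24) + (-28 + 4*(-4) + 4*2)))*(-7) = (13/((-3 - 24) + (-28 - 16 + 8)))*(-7) = (13/(-27 - 36))*(-7) = (13/(-63))*(-7) = -1/63*13*(-7) = -13/63*(-7) = 13/9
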